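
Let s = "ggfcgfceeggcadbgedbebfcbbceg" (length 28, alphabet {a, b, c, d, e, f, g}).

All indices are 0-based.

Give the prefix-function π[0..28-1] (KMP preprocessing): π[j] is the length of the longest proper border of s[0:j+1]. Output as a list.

[0, 1, 0, 0, 1, 0, 0, 0, 0, 1, 2, 0, 0, 0, 0, 1, 0, 0, 0, 0, 0, 0, 0, 0, 0, 0, 0, 1]

π[0] = 0
j=1 s[j]='g': π[1]=1 (border 'g')
j=2 s[j]='f': k: 1→0; π[2]=0 (border '')
j=3 s[j]='c': π[3]=0 (border '')
j=4 s[j]='g': π[4]=1 (border 'g')
j=5 s[j]='f': k: 1→0; π[5]=0 (border '')
j=6 s[j]='c': π[6]=0 (border '')
j=7 s[j]='e': π[7]=0 (border '')
j=8 s[j]='e': π[8]=0 (border '')
j=9 s[j]='g': π[9]=1 (border 'g')
j=10 s[j]='g': π[10]=2 (border 'gg')
j=11 s[j]='c': k: 2→1→0; π[11]=0 (border '')
j=12 s[j]='a': π[12]=0 (border '')
j=13 s[j]='d': π[13]=0 (border '')
j=14 s[j]='b': π[14]=0 (border '')
j=15 s[j]='g': π[15]=1 (border 'g')
j=16 s[j]='e': k: 1→0; π[16]=0 (border '')
j=17 s[j]='d': π[17]=0 (border '')
j=18 s[j]='b': π[18]=0 (border '')
j=19 s[j]='e': π[19]=0 (border '')
j=20 s[j]='b': π[20]=0 (border '')
j=21 s[j]='f': π[21]=0 (border '')
j=22 s[j]='c': π[22]=0 (border '')
j=23 s[j]='b': π[23]=0 (border '')
j=24 s[j]='b': π[24]=0 (border '')
j=25 s[j]='c': π[25]=0 (border '')
j=26 s[j]='e': π[26]=0 (border '')
j=27 s[j]='g': π[27]=1 (border 'g')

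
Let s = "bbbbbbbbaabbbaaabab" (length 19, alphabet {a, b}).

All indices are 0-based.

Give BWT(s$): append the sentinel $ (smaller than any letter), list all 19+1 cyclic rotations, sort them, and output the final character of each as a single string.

bbabbaaabbabbabbbbb$

rank  rotation              last
    0  $bbbbbbbbaabbbaaabab  b
    1  aaabab$bbbbbbbbaabbb  b
    2  aabab$bbbbbbbbaabbba  a
    3  aabbbaaabab$bbbbbbbb  b
    4  ab$bbbbbbbbaabbbaaab  b
    5  abab$bbbbbbbbaabbbaa  a
    6  abbbaaabab$bbbbbbbba  a
    7  b$bbbbbbbbaabbbaaaba  a
    8  baaabab$bbbbbbbbaabb  b
    9  baabbbaaabab$bbbbbbb  b
   10  bab$bbbbbbbbaabbbaaa  a
   11  bbaaabab$bbbbbbbbaab  b
   12  bbaabbbaaabab$bbbbbb  b
   13  bbbaaabab$bbbbbbbbaa  a
   14  bbbaabbbaaabab$bbbbb  b
   15  bbbbaabbbaaabab$bbbb  b
   16  bbbbbaabbbaaabab$bbb  b
   17  bbbbbbaabbbaaabab$bb  b
   18  bbbbbbbaabbbaaabab$b  b
   19  bbbbbbbbaabbbaaabab$  $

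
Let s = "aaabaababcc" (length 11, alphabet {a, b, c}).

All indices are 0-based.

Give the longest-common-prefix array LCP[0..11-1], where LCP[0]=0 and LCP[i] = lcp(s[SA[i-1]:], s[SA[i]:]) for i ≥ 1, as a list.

sorted suffixes:
  #0 SA[0]=0  'aaabaababcc'
  #1 SA[1]=1  'aabaababcc'
  #2 SA[2]=4  'aababcc'
  #3 SA[3]=2  'abaababcc'
  #4 SA[4]=5  'ababcc'
  #5 SA[5]=7  'abcc'
  #6 SA[6]=3  'baababcc'
  #7 SA[7]=6  'babcc'
  #8 SA[8]=8  'bcc'
  #9 SA[9]=10  'c'
  #10 SA[10]=9  'cc'

SA = [0, 1, 4, 2, 5, 7, 3, 6, 8, 10, 9]
rank  pair      lcp
   1  s[0:],s[1:]  2  'aa'
   2  s[1:],s[4:]  4  'aaba'
   3  s[4:],s[2:]  1  'a'
   4  s[2:],s[5:]  3  'aba'
   5  s[5:],s[7:]  2  'ab'
   6  s[7:],s[3:]  0  ''
   7  s[3:],s[6:]  2  'ba'
   8  s[6:],s[8:]  1  'b'
   9  s[8:],s[10:]  0  ''
  10  s[10:],s[9:]  1  'c'

[0, 2, 4, 1, 3, 2, 0, 2, 1, 0, 1]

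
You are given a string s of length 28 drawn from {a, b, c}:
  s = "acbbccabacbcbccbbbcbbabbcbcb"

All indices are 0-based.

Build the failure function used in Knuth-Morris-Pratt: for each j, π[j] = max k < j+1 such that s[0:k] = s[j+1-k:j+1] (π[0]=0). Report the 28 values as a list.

π[0] = 0
j=1 s[j]='c': π[1]=0 (border '')
j=2 s[j]='b': π[2]=0 (border '')
j=3 s[j]='b': π[3]=0 (border '')
j=4 s[j]='c': π[4]=0 (border '')
j=5 s[j]='c': π[5]=0 (border '')
j=6 s[j]='a': π[6]=1 (border 'a')
j=7 s[j]='b': k: 1→0; π[7]=0 (border '')
j=8 s[j]='a': π[8]=1 (border 'a')
j=9 s[j]='c': π[9]=2 (border 'ac')
j=10 s[j]='b': π[10]=3 (border 'acb')
j=11 s[j]='c': k: 3→0; π[11]=0 (border '')
j=12 s[j]='b': π[12]=0 (border '')
j=13 s[j]='c': π[13]=0 (border '')
j=14 s[j]='c': π[14]=0 (border '')
j=15 s[j]='b': π[15]=0 (border '')
j=16 s[j]='b': π[16]=0 (border '')
j=17 s[j]='b': π[17]=0 (border '')
j=18 s[j]='c': π[18]=0 (border '')
j=19 s[j]='b': π[19]=0 (border '')
j=20 s[j]='b': π[20]=0 (border '')
j=21 s[j]='a': π[21]=1 (border 'a')
j=22 s[j]='b': k: 1→0; π[22]=0 (border '')
j=23 s[j]='b': π[23]=0 (border '')
j=24 s[j]='c': π[24]=0 (border '')
j=25 s[j]='b': π[25]=0 (border '')
j=26 s[j]='c': π[26]=0 (border '')
j=27 s[j]='b': π[27]=0 (border '')

[0, 0, 0, 0, 0, 0, 1, 0, 1, 2, 3, 0, 0, 0, 0, 0, 0, 0, 0, 0, 0, 1, 0, 0, 0, 0, 0, 0]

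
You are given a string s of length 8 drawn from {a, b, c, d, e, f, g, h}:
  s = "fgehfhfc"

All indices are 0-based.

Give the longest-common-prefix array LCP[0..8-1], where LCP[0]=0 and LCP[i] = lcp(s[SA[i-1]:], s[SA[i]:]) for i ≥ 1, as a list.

rank→(start, suffix):
  0 → (7, 'c')
  1 → (2, 'ehfhfc')
  2 → (6, 'fc')
  3 → (0, 'fgehfhfc')
  4 → (4, 'fhfc')
  5 → (1, 'gehfhfc')
  6 → (5, 'hfc')
  7 → (3, 'hfhfc')

SA = [7, 2, 6, 0, 4, 1, 5, 3]
rank  pair      lcp
   1  s[7:],s[2:]  0  ''
   2  s[2:],s[6:]  0  ''
   3  s[6:],s[0:]  1  'f'
   4  s[0:],s[4:]  1  'f'
   5  s[4:],s[1:]  0  ''
   6  s[1:],s[5:]  0  ''
   7  s[5:],s[3:]  2  'hf'

[0, 0, 0, 1, 1, 0, 0, 2]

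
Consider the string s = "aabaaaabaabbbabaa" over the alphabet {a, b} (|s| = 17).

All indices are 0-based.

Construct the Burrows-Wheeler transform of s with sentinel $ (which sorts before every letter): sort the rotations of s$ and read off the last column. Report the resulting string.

aabba$abbaaaaaabba

rank  rotation            last
    0  $aabaaaabaabbbabaa  a
    1  a$aabaaaabaabbbaba  a
    2  aa$aabaaaabaabbbab  b
    3  aaaabaabbbabaa$aab  b
    4  aaabaabbbabaa$aaba  a
    5  aabaaaabaabbbabaa$  $
    6  aabaabbbabaa$aabaa  a
    7  aabbbabaa$aabaaaab  b
    8  abaa$aabaaaabaabbb  b
    9  abaaaabaabbbabaa$a  a
   10  abaabbbabaa$aabaaa  a
   11  abbbabaa$aabaaaaba  a
   12  baa$aabaaaabaabbba  a
   13  baaaabaabbbabaa$aa  a
   14  baabbbabaa$aabaaaa  a
   15  babaa$aabaaaabaabb  b
   16  bbabaa$aabaaaabaab  b
   17  bbbabaa$aabaaaabaa  a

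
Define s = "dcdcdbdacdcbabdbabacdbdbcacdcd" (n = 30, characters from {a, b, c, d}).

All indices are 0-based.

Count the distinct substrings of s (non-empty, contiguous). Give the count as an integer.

sorted suffixes:
  #0 SA[0]=16  'abacdbdbcacdcd'
  #1 SA[1]=12  'abdbabacdbdbcacdcd'
  #2 SA[2]=18  'acdbdbcacdcd'
  #3 SA[3]=7  'acdcbabdbabacdbdbcacdcd'
  #4 SA[4]=25  'acdcd'
  #5 SA[5]=15  'babacdbdbcacdcd'
  #6 SA[6]=11  'babdbabacdbdbcacdcd'
  #7 SA[7]=17  'bacdbdbcacdcd'
  #8 SA[8]=23  'bcacdcd'
  #9 SA[9]=5  'bdacdcbabdbabacdbdbcacdcd'
  #10 SA[10]=13  'bdbabacdbdbcacdcd'
  #11 SA[11]=21  'bdbcacdcd'
  #12 SA[12]=24  'cacdcd'
  #13 SA[13]=10  'cbabdbabacdbdbcacdcd'
  #14 SA[14]=28  'cd'
  #15 SA[15]=3  'cdbdacdcbabdbabacdbdbcacdcd'
  #16 SA[16]=19  'cdbdbcacdcd'
  #17 SA[17]=8  'cdcbabdbabacdbdbcacdcd'
  #18 SA[18]=26  'cdcd'
  #19 SA[19]=1  'cdcdbdacdcbabdbabacdbdbcacdcd'
  #20 SA[20]=29  'd'
  #21 SA[21]=6  'dacdcbabdbabacdbdbcacdcd'
  #22 SA[22]=14  'dbabacdbdbcacdcd'
  #23 SA[23]=22  'dbcacdcd'
  #24 SA[24]=4  'dbdacdcbabdbabacdbdbcacdcd'
  #25 SA[25]=20  'dbdbcacdcd'
  #26 SA[26]=9  'dcbabdbabacdbdbcacdcd'
  #27 SA[27]=27  'dcd'
  #28 SA[28]=2  'dcdbdacdcbabdbabacdbdbcacdcd'
  #29 SA[29]=0  'dcdcdbdacdcbabdbabacdbdbcacdcd'

SA = [16, 12, 18, 7, 25, 15, 11, 17, 23, 5, 13, 21, 24, 10, 28, 3, 19, 8, 26, 1, 29, 6, 14, 22, 4, 20, 9, 27, 2, 0]
rank  pair      lcp
   1  s[16:],s[12:]  2  'ab'
   2  s[12:],s[18:]  1  'a'
   3  s[18:],s[7:]  3  'acd'
   4  s[7:],s[25:]  4  'acdc'
   5  s[25:],s[15:]  0  ''
   6  s[15:],s[11:]  3  'bab'
   7  s[11:],s[17:]  2  'ba'
   8  s[17:],s[23:]  1  'b'
   9  s[23:],s[5:]  1  'b'
  10  s[5:],s[13:]  2  'bd'
  11  s[13:],s[21:]  3  'bdb'
  12  s[21:],s[24:]  0  ''
  13  s[24:],s[10:]  1  'c'
  14  s[10:],s[28:]  1  'c'
  15  s[28:],s[3:]  2  'cd'
  16  s[3:],s[19:]  4  'cdbd'
  17  s[19:],s[8:]  2  'cd'
  18  s[8:],s[26:]  3  'cdc'
  19  s[26:],s[1:]  4  'cdcd'
  20  s[1:],s[29:]  0  ''
  21  s[29:],s[6:]  1  'd'
  22  s[6:],s[14:]  1  'd'
  23  s[14:],s[22:]  2  'db'
  24  s[22:],s[4:]  2  'db'
  25  s[4:],s[20:]  3  'dbd'
  26  s[20:],s[9:]  1  'd'
  27  s[9:],s[27:]  2  'dc'
  28  s[27:],s[2:]  3  'dcd'
  29  s[2:],s[0:]  3  'dcd'

n(n+1)/2 = 30·31/2 = 465
Σ LCP = 0 + 2 + 1 + 3 + 4 + 0 + 3 + 2 + 1 + 1 + 2 + 3 + 0 + 1 + 1 + 2 + 4 + 2 + 3 + 4 + 0 + 1 + 1 + 2 + 2 + 3 + 1 + 2 + 3 + 3 = 57
distinct = 465 − 57 = 408

408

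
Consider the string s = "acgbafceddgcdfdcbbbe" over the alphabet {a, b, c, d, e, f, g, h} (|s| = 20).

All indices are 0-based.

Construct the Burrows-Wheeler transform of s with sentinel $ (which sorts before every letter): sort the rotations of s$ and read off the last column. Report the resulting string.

e$bgcbbdgfafecdbcadcd

rank  rotation               last
    0  $acgbafceddgcdfdcbbbe  e
    1  acgbafceddgcdfdcbbbe$  $
    2  afceddgcdfdcbbbe$acgb  b
    3  bafceddgcdfdcbbbe$acg  g
    4  bbbe$acgbafceddgcdfdc  c
    5  bbe$acgbafceddgcdfdcb  b
    6  be$acgbafceddgcdfdcbb  b
    7  cbbbe$acgbafceddgcdfd  d
    8  cdfdcbbbe$acgbafceddg  g
    9  ceddgcdfdcbbbe$acgbaf  f
   10  cgbafceddgcdfdcbbbe$a  a
   11  dcbbbe$acgbafceddgcdf  f
   12  ddgcdfdcbbbe$acgbafce  e
   13  dfdcbbbe$acgbafceddgc  c
   14  dgcdfdcbbbe$acgbafced  d
   15  e$acgbafceddgcdfdcbbb  b
   16  eddgcdfdcbbbe$acgbafc  c
   17  fceddgcdfdcbbbe$acgba  a
   18  fdcbbbe$acgbafceddgcd  d
   19  gbafceddgcdfdcbbbe$ac  c
   20  gcdfdcbbbe$acgbafcedd  d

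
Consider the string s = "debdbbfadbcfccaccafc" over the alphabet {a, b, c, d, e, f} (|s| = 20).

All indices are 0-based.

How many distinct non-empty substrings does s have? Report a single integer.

rank→(start, suffix):
  0 → (14, 'accafc')
  1 → (7, 'adbcfccaccafc')
  2 → (17, 'afc')
  3 → (4, 'bbfadbcfccaccafc')
  4 → (9, 'bcfccaccafc')
  5 → (2, 'bdbbfadbcfccaccafc')
  6 → (5, 'bfadbcfccaccafc')
  7 → (19, 'c')
  8 → (13, 'caccafc')
  9 → (16, 'cafc')
  10 → (12, 'ccaccafc')
  11 → (15, 'ccafc')
  12 → (10, 'cfccaccafc')
  13 → (3, 'dbbfadbcfccaccafc')
  14 → (8, 'dbcfccaccafc')
  15 → (0, 'debdbbfadbcfccaccafc')
  16 → (1, 'ebdbbfadbcfccaccafc')
  17 → (6, 'fadbcfccaccafc')
  18 → (18, 'fc')
  19 → (11, 'fccaccafc')

SA = [14, 7, 17, 4, 9, 2, 5, 19, 13, 16, 12, 15, 10, 3, 8, 0, 1, 6, 18, 11]
[i] adj suffixes → lcp
  [1] 14/7 → 1 ('a')
  [2] 7/17 → 1 ('a')
  [3] 17/4 → 0 ('')
  [4] 4/9 → 1 ('b')
  [5] 9/2 → 1 ('b')
  [6] 2/5 → 1 ('b')
  [7] 5/19 → 0 ('')
  [8] 19/13 → 1 ('c')
  [9] 13/16 → 2 ('ca')
  [10] 16/12 → 1 ('c')
  [11] 12/15 → 3 ('cca')
  [12] 15/10 → 1 ('c')
  [13] 10/3 → 0 ('')
  [14] 3/8 → 2 ('db')
  [15] 8/0 → 1 ('d')
  [16] 0/1 → 0 ('')
  [17] 1/6 → 0 ('')
  [18] 6/18 → 1 ('f')
  [19] 18/11 → 2 ('fc')

n(n+1)/2 = 20·21/2 = 210
Σ LCP = 0 + 1 + 1 + 0 + 1 + 1 + 1 + 0 + 1 + 2 + 1 + 3 + 1 + 0 + 2 + 1 + 0 + 0 + 1 + 2 = 19
distinct = 210 − 19 = 191

191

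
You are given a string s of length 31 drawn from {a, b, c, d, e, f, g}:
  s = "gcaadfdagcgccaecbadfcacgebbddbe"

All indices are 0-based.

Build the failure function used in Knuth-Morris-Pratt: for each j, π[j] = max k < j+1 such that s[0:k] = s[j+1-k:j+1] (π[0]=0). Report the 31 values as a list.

[0, 0, 0, 0, 0, 0, 0, 0, 1, 2, 1, 2, 0, 0, 0, 0, 0, 0, 0, 0, 0, 0, 0, 1, 0, 0, 0, 0, 0, 0, 0]

π[0] = 0
j=1 s[j]='c': π[1]=0 (border '')
j=2 s[j]='a': π[2]=0 (border '')
j=3 s[j]='a': π[3]=0 (border '')
j=4 s[j]='d': π[4]=0 (border '')
j=5 s[j]='f': π[5]=0 (border '')
j=6 s[j]='d': π[6]=0 (border '')
j=7 s[j]='a': π[7]=0 (border '')
j=8 s[j]='g': π[8]=1 (border 'g')
j=9 s[j]='c': π[9]=2 (border 'gc')
j=10 s[j]='g': k: 2→0; π[10]=1 (border 'g')
j=11 s[j]='c': π[11]=2 (border 'gc')
j=12 s[j]='c': k: 2→0; π[12]=0 (border '')
j=13 s[j]='a': π[13]=0 (border '')
j=14 s[j]='e': π[14]=0 (border '')
j=15 s[j]='c': π[15]=0 (border '')
j=16 s[j]='b': π[16]=0 (border '')
j=17 s[j]='a': π[17]=0 (border '')
j=18 s[j]='d': π[18]=0 (border '')
j=19 s[j]='f': π[19]=0 (border '')
j=20 s[j]='c': π[20]=0 (border '')
j=21 s[j]='a': π[21]=0 (border '')
j=22 s[j]='c': π[22]=0 (border '')
j=23 s[j]='g': π[23]=1 (border 'g')
j=24 s[j]='e': k: 1→0; π[24]=0 (border '')
j=25 s[j]='b': π[25]=0 (border '')
j=26 s[j]='b': π[26]=0 (border '')
j=27 s[j]='d': π[27]=0 (border '')
j=28 s[j]='d': π[28]=0 (border '')
j=29 s[j]='b': π[29]=0 (border '')
j=30 s[j]='e': π[30]=0 (border '')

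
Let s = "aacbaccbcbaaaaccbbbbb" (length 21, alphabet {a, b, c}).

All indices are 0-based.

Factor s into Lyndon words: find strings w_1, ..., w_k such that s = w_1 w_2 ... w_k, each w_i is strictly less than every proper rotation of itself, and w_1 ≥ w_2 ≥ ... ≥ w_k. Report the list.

emit factor 1: 'aacbaccbcb' (i=0, period=10)
emit factor 2: 'aaaaccbbbbb' (i=10, period=11)

["aacbaccbcb", "aaaaccbbbbb"]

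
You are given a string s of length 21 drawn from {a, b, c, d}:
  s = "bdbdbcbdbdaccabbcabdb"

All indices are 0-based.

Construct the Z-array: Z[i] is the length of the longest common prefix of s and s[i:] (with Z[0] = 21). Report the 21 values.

[21, 0, 3, 0, 1, 0, 4, 0, 2, 0, 0, 0, 0, 0, 1, 1, 0, 0, 3, 0, 1]

Z[0]=21
i=1: i≥r, start 0; Z[1]=0
i=2: i≥r, start 0; Z[2]=3 extend→box=[2,5)
i=3: min(r-i=2, Z[1]=0)=0; Z[3]=0
i=4: min(r-i=1, Z[2]=3)=1; Z[4]=1
i=5: i≥r, start 0; Z[5]=0
i=6: i≥r, start 0; Z[6]=4 extend→box=[6,10)
i=7: min(r-i=3, Z[1]=0)=0; Z[7]=0
i=8: min(r-i=2, Z[2]=3)=2; Z[8]=2
i=9: min(r-i=1, Z[3]=0)=0; Z[9]=0
i=10: i≥r, start 0; Z[10]=0
i=11: i≥r, start 0; Z[11]=0
i=12: i≥r, start 0; Z[12]=0
i=13: i≥r, start 0; Z[13]=0
i=14: i≥r, start 0; Z[14]=1 extend→box=[14,15)
i=15: i≥r, start 0; Z[15]=1 extend→box=[15,16)
i=16: i≥r, start 0; Z[16]=0
i=17: i≥r, start 0; Z[17]=0
i=18: i≥r, start 0; Z[18]=3 extend→box=[18,21)
i=19: min(r-i=2, Z[1]=0)=0; Z[19]=0
i=20: min(r-i=1, Z[2]=3)=1; Z[20]=1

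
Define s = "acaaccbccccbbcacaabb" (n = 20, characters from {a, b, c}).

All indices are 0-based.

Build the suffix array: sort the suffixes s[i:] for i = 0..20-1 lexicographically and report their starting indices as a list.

rank | idx | suffix
   0 |  16 | aabb
   1 |   2 | aaccbccccbbcacaabb
   2 |  17 | abb
   3 |  14 | acaabb
   4 |   0 | acaaccbccccbbcacaabb
   5 |   3 | accbccccbbcacaabb
   6 |  19 | b
   7 |  18 | bb
   8 |  11 | bbcacaabb
   9 |  12 | bcacaabb
  10 |   6 | bccccbbcacaabb
  11 |  15 | caabb
  12 |   1 | caaccbccccbbcacaabb
  13 |  13 | cacaabb
  14 |  10 | cbbcacaabb
  15 |   5 | cbccccbbcacaabb
  16 |   9 | ccbbcacaabb
  17 |   4 | ccbccccbbcacaabb
  18 |   8 | cccbbcacaabb
  19 |   7 | ccccbbcacaabb

[16, 2, 17, 14, 0, 3, 19, 18, 11, 12, 6, 15, 1, 13, 10, 5, 9, 4, 8, 7]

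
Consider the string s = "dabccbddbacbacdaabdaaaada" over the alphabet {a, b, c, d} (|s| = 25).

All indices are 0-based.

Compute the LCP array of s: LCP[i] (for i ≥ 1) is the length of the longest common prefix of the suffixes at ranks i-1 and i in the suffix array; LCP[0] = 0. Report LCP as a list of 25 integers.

[0, 1, 3, 2, 2, 1, 2, 1, 2, 1, 0, 3, 1, 1, 2, 0, 2, 1, 1, 0, 2, 3, 2, 1, 1]

rank→(start, suffix):
  0 → (24, 'a')
  1 → (19, 'aaaada')
  2 → (20, 'aaada')
  3 → (15, 'aabdaaaada')
  4 → (21, 'aada')
  5 → (1, 'abccbddbacbacdaabdaaaada')
  6 → (16, 'abdaaaada')
  7 → (9, 'acbacdaabdaaaada')
  8 → (12, 'acdaabdaaaada')
  9 → (22, 'ada')
  10 → (8, 'bacbacdaabdaaaada')
  11 → (11, 'bacdaabdaaaada')
  12 → (2, 'bccbddbacbacdaabdaaaada')
  13 → (17, 'bdaaaada')
  14 → (5, 'bddbacbacdaabdaaaada')
  15 → (10, 'cbacdaabdaaaada')
  16 → (4, 'cbddbacbacdaabdaaaada')
  17 → (3, 'ccbddbacbacdaabdaaaada')
  18 → (13, 'cdaabdaaaada')
  19 → (23, 'da')
  20 → (18, 'daaaada')
  21 → (14, 'daabdaaaada')
  22 → (0, 'dabccbddbacbacdaabdaaaada')
  23 → (7, 'dbacbacdaabdaaaada')
  24 → (6, 'ddbacbacdaabdaaaada')

SA = [24, 19, 20, 15, 21, 1, 16, 9, 12, 22, 8, 11, 2, 17, 5, 10, 4, 3, 13, 23, 18, 14, 0, 7, 6]
[i] adj suffixes → lcp
  [1] 24/19 → 1 ('a')
  [2] 19/20 → 3 ('aaa')
  [3] 20/15 → 2 ('aa')
  [4] 15/21 → 2 ('aa')
  [5] 21/1 → 1 ('a')
  [6] 1/16 → 2 ('ab')
  [7] 16/9 → 1 ('a')
  [8] 9/12 → 2 ('ac')
  [9] 12/22 → 1 ('a')
  [10] 22/8 → 0 ('')
  [11] 8/11 → 3 ('bac')
  [12] 11/2 → 1 ('b')
  [13] 2/17 → 1 ('b')
  [14] 17/5 → 2 ('bd')
  [15] 5/10 → 0 ('')
  [16] 10/4 → 2 ('cb')
  [17] 4/3 → 1 ('c')
  [18] 3/13 → 1 ('c')
  [19] 13/23 → 0 ('')
  [20] 23/18 → 2 ('da')
  [21] 18/14 → 3 ('daa')
  [22] 14/0 → 2 ('da')
  [23] 0/7 → 1 ('d')
  [24] 7/6 → 1 ('d')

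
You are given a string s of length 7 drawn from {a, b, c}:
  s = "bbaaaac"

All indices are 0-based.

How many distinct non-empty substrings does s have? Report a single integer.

21

sorted suffixes:
  #0 SA[0]=2  'aaaac'
  #1 SA[1]=3  'aaac'
  #2 SA[2]=4  'aac'
  #3 SA[3]=5  'ac'
  #4 SA[4]=1  'baaaac'
  #5 SA[5]=0  'bbaaaac'
  #6 SA[6]=6  'c'

SA = [2, 3, 4, 5, 1, 0, 6]
rank  pair      lcp
   1  s[2:],s[3:]  3  'aaa'
   2  s[3:],s[4:]  2  'aa'
   3  s[4:],s[5:]  1  'a'
   4  s[5:],s[1:]  0  ''
   5  s[1:],s[0:]  1  'b'
   6  s[0:],s[6:]  0  ''

n(n+1)/2 = 7·8/2 = 28
Σ LCP = 0 + 3 + 2 + 1 + 0 + 1 + 0 = 7
distinct = 28 − 7 = 21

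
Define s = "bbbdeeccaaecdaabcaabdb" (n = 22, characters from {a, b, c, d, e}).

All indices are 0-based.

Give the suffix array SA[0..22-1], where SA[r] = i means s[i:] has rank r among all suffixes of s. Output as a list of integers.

[13, 17, 8, 14, 18, 9, 21, 0, 1, 15, 19, 2, 16, 7, 6, 11, 12, 20, 3, 5, 10, 4]

rank→(start, suffix):
  0 → (13, 'aabcaabdb')
  1 → (17, 'aabdb')
  2 → (8, 'aaecdaabcaabdb')
  3 → (14, 'abcaabdb')
  4 → (18, 'abdb')
  5 → (9, 'aecdaabcaabdb')
  6 → (21, 'b')
  7 → (0, 'bbbdeeccaaecdaabcaabdb')
  8 → (1, 'bbdeeccaaecdaabcaabdb')
  9 → (15, 'bcaabdb')
  10 → (19, 'bdb')
  11 → (2, 'bdeeccaaecdaabcaabdb')
  12 → (16, 'caabdb')
  13 → (7, 'caaecdaabcaabdb')
  14 → (6, 'ccaaecdaabcaabdb')
  15 → (11, 'cdaabcaabdb')
  16 → (12, 'daabcaabdb')
  17 → (20, 'db')
  18 → (3, 'deeccaaecdaabcaabdb')
  19 → (5, 'eccaaecdaabcaabdb')
  20 → (10, 'ecdaabcaabdb')
  21 → (4, 'eeccaaecdaabcaabdb')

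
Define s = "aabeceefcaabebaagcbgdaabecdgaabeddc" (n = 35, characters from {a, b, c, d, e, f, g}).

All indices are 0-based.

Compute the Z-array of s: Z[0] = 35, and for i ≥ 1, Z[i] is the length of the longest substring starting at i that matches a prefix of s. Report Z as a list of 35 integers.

[35, 1, 0, 0, 0, 0, 0, 0, 0, 4, 1, 0, 0, 0, 2, 1, 0, 0, 0, 0, 0, 5, 1, 0, 0, 0, 0, 0, 4, 1, 0, 0, 0, 0, 0]

Z[0]=35
i=1: outside box; Z[1]=1 scan→box=[1,2)
i=2: outside box; Z[2]=0
i=3: outside box; Z[3]=0
i=4: outside box; Z[4]=0
i=5: outside box; Z[5]=0
i=6: outside box; Z[6]=0
i=7: outside box; Z[7]=0
i=8: outside box; Z[8]=0
i=9: outside box; Z[9]=4 scan→box=[9,13)
i=10: min(r-i=3, Z[1]=1)=1; Z[10]=1
i=11: min(r-i=2, Z[2]=0)=0; Z[11]=0
i=12: min(r-i=1, Z[3]=0)=0; Z[12]=0
i=13: outside box; Z[13]=0
i=14: outside box; Z[14]=2 scan→box=[14,16)
i=15: min(r-i=1, Z[1]=1)=1; Z[15]=1
i=16: outside box; Z[16]=0
i=17: outside box; Z[17]=0
i=18: outside box; Z[18]=0
i=19: outside box; Z[19]=0
i=20: outside box; Z[20]=0
i=21: outside box; Z[21]=5 scan→box=[21,26)
i=22: min(r-i=4, Z[1]=1)=1; Z[22]=1
i=23: min(r-i=3, Z[2]=0)=0; Z[23]=0
i=24: min(r-i=2, Z[3]=0)=0; Z[24]=0
i=25: min(r-i=1, Z[4]=0)=0; Z[25]=0
i=26: outside box; Z[26]=0
i=27: outside box; Z[27]=0
i=28: outside box; Z[28]=4 scan→box=[28,32)
i=29: min(r-i=3, Z[1]=1)=1; Z[29]=1
i=30: min(r-i=2, Z[2]=0)=0; Z[30]=0
i=31: min(r-i=1, Z[3]=0)=0; Z[31]=0
i=32: outside box; Z[32]=0
i=33: outside box; Z[33]=0
i=34: outside box; Z[34]=0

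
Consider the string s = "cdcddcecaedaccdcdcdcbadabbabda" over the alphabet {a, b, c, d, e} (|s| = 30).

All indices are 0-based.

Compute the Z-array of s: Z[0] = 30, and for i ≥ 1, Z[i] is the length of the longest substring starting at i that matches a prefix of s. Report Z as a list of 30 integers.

Z[0]=30
i=1: outside box; Z[1]=0
i=2: outside box; Z[2]=2 extend→box=[2,4)
i=3: min(r-i=1, Z[1]=0)=0; Z[3]=0
i=4: outside box; Z[4]=0
i=5: outside box; Z[5]=1 extend→box=[5,6)
i=6: outside box; Z[6]=0
i=7: outside box; Z[7]=1 extend→box=[7,8)
i=8: outside box; Z[8]=0
i=9: outside box; Z[9]=0
i=10: outside box; Z[10]=0
i=11: outside box; Z[11]=0
i=12: outside box; Z[12]=1 extend→box=[12,13)
i=13: outside box; Z[13]=4 extend→box=[13,17)
i=14: min(r-i=3, Z[1]=0)=0; Z[14]=0
i=15: min(r-i=2, Z[2]=2)=2; Z[15]=4 extend→box=[15,19)
i=16: min(r-i=3, Z[1]=0)=0; Z[16]=0
i=17: min(r-i=2, Z[2]=2)=2; Z[17]=3 extend→box=[17,20)
i=18: min(r-i=2, Z[1]=0)=0; Z[18]=0
i=19: min(r-i=1, Z[2]=2)=1; Z[19]=1
i=20: outside box; Z[20]=0
i=21: outside box; Z[21]=0
i=22: outside box; Z[22]=0
i=23: outside box; Z[23]=0
i=24: outside box; Z[24]=0
i=25: outside box; Z[25]=0
i=26: outside box; Z[26]=0
i=27: outside box; Z[27]=0
i=28: outside box; Z[28]=0
i=29: outside box; Z[29]=0

[30, 0, 2, 0, 0, 1, 0, 1, 0, 0, 0, 0, 1, 4, 0, 4, 0, 3, 0, 1, 0, 0, 0, 0, 0, 0, 0, 0, 0, 0]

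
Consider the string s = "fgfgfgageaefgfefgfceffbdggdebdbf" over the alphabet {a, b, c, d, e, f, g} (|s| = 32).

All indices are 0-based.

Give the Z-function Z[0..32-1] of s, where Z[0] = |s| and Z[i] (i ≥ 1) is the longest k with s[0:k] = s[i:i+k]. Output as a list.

[32, 0, 4, 0, 2, 0, 0, 0, 0, 0, 0, 3, 0, 1, 0, 3, 0, 1, 0, 0, 1, 1, 0, 0, 0, 0, 0, 0, 0, 0, 0, 1]

Z[0]=32
i=1: fresh scan; Z[1]=0
i=2: fresh scan; Z[2]=4 grow→box=[2,6)
i=3: min(r-i=3, Z[1]=0)=0; Z[3]=0
i=4: min(r-i=2, Z[2]=4)=2; Z[4]=2
i=5: min(r-i=1, Z[3]=0)=0; Z[5]=0
i=6: fresh scan; Z[6]=0
i=7: fresh scan; Z[7]=0
i=8: fresh scan; Z[8]=0
i=9: fresh scan; Z[9]=0
i=10: fresh scan; Z[10]=0
i=11: fresh scan; Z[11]=3 grow→box=[11,14)
i=12: min(r-i=2, Z[1]=0)=0; Z[12]=0
i=13: min(r-i=1, Z[2]=4)=1; Z[13]=1
i=14: fresh scan; Z[14]=0
i=15: fresh scan; Z[15]=3 grow→box=[15,18)
i=16: min(r-i=2, Z[1]=0)=0; Z[16]=0
i=17: min(r-i=1, Z[2]=4)=1; Z[17]=1
i=18: fresh scan; Z[18]=0
i=19: fresh scan; Z[19]=0
i=20: fresh scan; Z[20]=1 grow→box=[20,21)
i=21: fresh scan; Z[21]=1 grow→box=[21,22)
i=22: fresh scan; Z[22]=0
i=23: fresh scan; Z[23]=0
i=24: fresh scan; Z[24]=0
i=25: fresh scan; Z[25]=0
i=26: fresh scan; Z[26]=0
i=27: fresh scan; Z[27]=0
i=28: fresh scan; Z[28]=0
i=29: fresh scan; Z[29]=0
i=30: fresh scan; Z[30]=0
i=31: fresh scan; Z[31]=1 grow→box=[31,32)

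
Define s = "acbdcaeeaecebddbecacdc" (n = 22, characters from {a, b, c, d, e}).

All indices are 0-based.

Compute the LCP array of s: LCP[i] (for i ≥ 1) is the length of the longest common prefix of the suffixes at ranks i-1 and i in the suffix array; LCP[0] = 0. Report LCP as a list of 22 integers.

[0, 2, 1, 2, 0, 2, 1, 0, 1, 2, 1, 1, 1, 0, 1, 2, 1, 0, 1, 1, 2, 1]

rank | idx | suffix
   0 |   0 | acbdcaeeaecebddbecacdc
   1 |  18 | acdc
   2 |   8 | aecebddbecacdc
   3 |   5 | aeeaecebddbecacdc
   4 |   2 | bdcaeeaecebddbecacdc
   5 |  12 | bddbecacdc
   6 |  15 | becacdc
   7 |  21 | c
   8 |  17 | cacdc
   9 |   4 | caeeaecebddbecacdc
  10 |   1 | cbdcaeeaecebddbecacdc
  11 |  19 | cdc
  12 |  10 | cebddbecacdc
  13 |  14 | dbecacdc
  14 |  20 | dc
  15 |   3 | dcaeeaecebddbecacdc
  16 |  13 | ddbecacdc
  17 |   7 | eaecebddbecacdc
  18 |  11 | ebddbecacdc
  19 |  16 | ecacdc
  20 |   9 | ecebddbecacdc
  21 |   6 | eeaecebddbecacdc

SA = [0, 18, 8, 5, 2, 12, 15, 21, 17, 4, 1, 19, 10, 14, 20, 3, 13, 7, 11, 16, 9, 6]
i: (SA[i-1],SA[i]) lcp shared
  1: (0,18) 2 'ac'
  2: (18,8) 1 'a'
  3: (8,5) 2 'ae'
  4: (5,2) 0 ''
  5: (2,12) 2 'bd'
  6: (12,15) 1 'b'
  7: (15,21) 0 ''
  8: (21,17) 1 'c'
  9: (17,4) 2 'ca'
  10: (4,1) 1 'c'
  11: (1,19) 1 'c'
  12: (19,10) 1 'c'
  13: (10,14) 0 ''
  14: (14,20) 1 'd'
  15: (20,3) 2 'dc'
  16: (3,13) 1 'd'
  17: (13,7) 0 ''
  18: (7,11) 1 'e'
  19: (11,16) 1 'e'
  20: (16,9) 2 'ec'
  21: (9,6) 1 'e'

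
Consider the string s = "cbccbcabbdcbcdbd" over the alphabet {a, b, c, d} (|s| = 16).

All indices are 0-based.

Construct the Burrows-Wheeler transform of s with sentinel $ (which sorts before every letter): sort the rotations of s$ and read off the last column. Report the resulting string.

dcacccdbbc$dbbbcb

rank  rotation           last
    0  $cbccbcabbdcbcdbd  d
    1  abbdcbcdbd$cbccbc  c
    2  bbdcbcdbd$cbccbca  a
    3  bcabbdcbcdbd$cbcc  c
    4  bccbcabbdcbcdbd$c  c
    5  bcdbd$cbccbcabbdc  c
    6  bd$cbccbcabbdcbcd  d
    7  bdcbcdbd$cbccbcab  b
    8  cabbdcbcdbd$cbccb  b
    9  cbcabbdcbcdbd$cbc  c
   10  cbccbcabbdcbcdbd$  $
   11  cbcdbd$cbccbcabbd  d
   12  ccbcabbdcbcdbd$cb  b
   13  cdbd$cbccbcabbdcb  b
   14  d$cbccbcabbdcbcdb  b
   15  dbd$cbccbcabbdcbc  c
   16  dcbcdbd$cbccbcabb  b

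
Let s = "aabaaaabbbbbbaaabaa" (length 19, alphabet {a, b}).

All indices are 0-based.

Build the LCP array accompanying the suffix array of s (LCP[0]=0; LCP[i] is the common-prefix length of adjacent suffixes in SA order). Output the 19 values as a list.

sorted suffixes:
  #0 SA[0]=18  'a'
  #1 SA[1]=17  'aa'
  #2 SA[2]=3  'aaaabbbbbbaaabaa'
  #3 SA[3]=13  'aaabaa'
  #4 SA[4]=4  'aaabbbbbbaaabaa'
  #5 SA[5]=14  'aabaa'
  #6 SA[6]=0  'aabaaaabbbbbbaaabaa'
  #7 SA[7]=5  'aabbbbbbaaabaa'
  #8 SA[8]=15  'abaa'
  #9 SA[9]=1  'abaaaabbbbbbaaabaa'
  #10 SA[10]=6  'abbbbbbaaabaa'
  #11 SA[11]=16  'baa'
  #12 SA[12]=2  'baaaabbbbbbaaabaa'
  #13 SA[13]=12  'baaabaa'
  #14 SA[14]=11  'bbaaabaa'
  #15 SA[15]=10  'bbbaaabaa'
  #16 SA[16]=9  'bbbbaaabaa'
  #17 SA[17]=8  'bbbbbaaabaa'
  #18 SA[18]=7  'bbbbbbaaabaa'

SA = [18, 17, 3, 13, 4, 14, 0, 5, 15, 1, 6, 16, 2, 12, 11, 10, 9, 8, 7]
[i] adj suffixes → lcp
  [1] 18/17 → 1 ('a')
  [2] 17/3 → 2 ('aa')
  [3] 3/13 → 3 ('aaa')
  [4] 13/4 → 4 ('aaab')
  [5] 4/14 → 2 ('aa')
  [6] 14/0 → 5 ('aabaa')
  [7] 0/5 → 3 ('aab')
  [8] 5/15 → 1 ('a')
  [9] 15/1 → 4 ('abaa')
  [10] 1/6 → 2 ('ab')
  [11] 6/16 → 0 ('')
  [12] 16/2 → 3 ('baa')
  [13] 2/12 → 4 ('baaa')
  [14] 12/11 → 1 ('b')
  [15] 11/10 → 2 ('bb')
  [16] 10/9 → 3 ('bbb')
  [17] 9/8 → 4 ('bbbb')
  [18] 8/7 → 5 ('bbbbb')

[0, 1, 2, 3, 4, 2, 5, 3, 1, 4, 2, 0, 3, 4, 1, 2, 3, 4, 5]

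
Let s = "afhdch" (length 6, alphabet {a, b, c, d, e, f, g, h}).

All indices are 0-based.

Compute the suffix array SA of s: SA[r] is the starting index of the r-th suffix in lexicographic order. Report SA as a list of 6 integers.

rank→(start, suffix):
  0 → (0, 'afhdch')
  1 → (4, 'ch')
  2 → (3, 'dch')
  3 → (1, 'fhdch')
  4 → (5, 'h')
  5 → (2, 'hdch')

[0, 4, 3, 1, 5, 2]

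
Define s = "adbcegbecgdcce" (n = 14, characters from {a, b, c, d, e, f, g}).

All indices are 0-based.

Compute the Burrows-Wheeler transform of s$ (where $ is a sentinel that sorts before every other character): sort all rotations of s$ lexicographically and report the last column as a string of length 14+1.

e$dgdcbeagcbcec

rank  rotation         last
    0  $adbcegbecgdcce  e
    1  adbcegbecgdcce$  $
    2  bcegbecgdcce$ad  d
    3  becgdcce$adbceg  g
    4  cce$adbcegbecgd  d
    5  ce$adbcegbecgdc  c
    6  cegbecgdcce$adb  b
    7  cgdcce$adbcegbe  e
    8  dbcegbecgdcce$a  a
    9  dcce$adbcegbecg  g
   10  e$adbcegbecgdcc  c
   11  ecgdcce$adbcegb  b
   12  egbecgdcce$adbc  c
   13  gbecgdcce$adbce  e
   14  gdcce$adbcegbec  c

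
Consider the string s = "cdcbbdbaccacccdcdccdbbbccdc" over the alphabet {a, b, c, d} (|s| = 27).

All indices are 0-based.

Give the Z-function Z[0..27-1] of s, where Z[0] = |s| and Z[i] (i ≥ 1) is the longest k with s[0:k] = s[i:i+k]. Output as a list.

Z[0]=27
i=1: outside box; Z[1]=0
i=2: outside box; Z[2]=1 grow→box=[2,3)
i=3: outside box; Z[3]=0
i=4: outside box; Z[4]=0
i=5: outside box; Z[5]=0
i=6: outside box; Z[6]=0
i=7: outside box; Z[7]=0
i=8: outside box; Z[8]=1 grow→box=[8,9)
i=9: outside box; Z[9]=1 grow→box=[9,10)
i=10: outside box; Z[10]=0
i=11: outside box; Z[11]=1 grow→box=[11,12)
i=12: outside box; Z[12]=1 grow→box=[12,13)
i=13: outside box; Z[13]=3 grow→box=[13,16)
i=14: min(r-i=2, Z[1]=0)=0; Z[14]=0
i=15: min(r-i=1, Z[2]=1)=1; Z[15]=3 grow→box=[15,18)
i=16: min(r-i=2, Z[1]=0)=0; Z[16]=0
i=17: min(r-i=1, Z[2]=1)=1; Z[17]=1
i=18: outside box; Z[18]=2 grow→box=[18,20)
i=19: min(r-i=1, Z[1]=0)=0; Z[19]=0
i=20: outside box; Z[20]=0
i=21: outside box; Z[21]=0
i=22: outside box; Z[22]=0
i=23: outside box; Z[23]=1 grow→box=[23,24)
i=24: outside box; Z[24]=3 grow→box=[24,27)
i=25: min(r-i=2, Z[1]=0)=0; Z[25]=0
i=26: min(r-i=1, Z[2]=1)=1; Z[26]=1

[27, 0, 1, 0, 0, 0, 0, 0, 1, 1, 0, 1, 1, 3, 0, 3, 0, 1, 2, 0, 0, 0, 0, 1, 3, 0, 1]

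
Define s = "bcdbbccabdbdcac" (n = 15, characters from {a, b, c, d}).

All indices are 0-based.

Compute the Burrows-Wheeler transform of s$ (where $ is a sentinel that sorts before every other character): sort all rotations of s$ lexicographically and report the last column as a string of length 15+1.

cccdb$adacdbbcbb

rank  rotation          last
    0  $bcdbbccabdbdcac  c
    1  abdbdcac$bcdbbcc  c
    2  ac$bcdbbccabdbdc  c
    3  bbccabdbdcac$bcd  d
    4  bccabdbdcac$bcdb  b
    5  bcdbbccabdbdcac$  $
    6  bdbdcac$bcdbbcca  a
    7  bdcac$bcdbbccabd  d
    8  c$bcdbbccabdbdca  a
    9  cabdbdcac$bcdbbc  c
   10  cac$bcdbbccabdbd  d
   11  ccabdbdcac$bcdbb  b
   12  cdbbccabdbdcac$b  b
   13  dbbccabdbdcac$bc  c
   14  dbdcac$bcdbbccab  b
   15  dcac$bcdbbccabdb  b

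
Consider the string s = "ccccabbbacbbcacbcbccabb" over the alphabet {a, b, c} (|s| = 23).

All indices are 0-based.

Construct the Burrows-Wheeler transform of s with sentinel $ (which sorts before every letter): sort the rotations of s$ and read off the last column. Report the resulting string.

bccbcbbabacbccccbaabbcc$

rank  rotation                  last
    0  $ccccabbbacbbcacbcbccabb  b
    1  abb$ccccabbbacbbcacbcbcc  c
    2  abbbacbbcacbcbccabb$cccc  c
    3  acbbcacbcbccabb$ccccabbb  b
    4  acbcbccabb$ccccabbbacbbc  c
    5  b$ccccabbbacbbcacbcbccab  b
    6  bacbbcacbcbccabb$ccccabb  b
    7  bb$ccccabbbacbbcacbcbcca  a
    8  bbacbbcacbcbccabb$ccccab  b
    9  bbbacbbcacbcbccabb$cccca  a
   10  bbcacbcbccabb$ccccabbbac  c
   11  bcacbcbccabb$ccccabbbacb  b
   12  bcbccabb$ccccabbbacbbcac  c
   13  bccabb$ccccabbbacbbcacbc  c
   14  cabb$ccccabbbacbbcacbcbc  c
   15  cabbbacbbcacbcbccabb$ccc  c
   16  cacbcbccabb$ccccabbbacbb  b
   17  cbbcacbcbccabb$ccccabbba  a
   18  cbcbccabb$ccccabbbacbbca  a
   19  cbccabb$ccccabbbacbbcacb  b
   20  ccabb$ccccabbbacbbcacbcb  b
   21  ccabbbacbbcacbcbccabb$cc  c
   22  cccabbbacbbcacbcbccabb$c  c
   23  ccccabbbacbbcacbcbccabb$  $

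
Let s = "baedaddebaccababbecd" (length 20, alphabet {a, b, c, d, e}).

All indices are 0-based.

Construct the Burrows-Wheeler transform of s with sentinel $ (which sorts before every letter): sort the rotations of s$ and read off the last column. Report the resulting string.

dcbbdbae$abcaeceaddba

rank  rotation               last
    0  $baedaddebaccababbecd  d
    1  ababbecd$baedaddebacc  c
    2  abbecd$baedaddebaccab  b
    3  accababbecd$baedaddeb  b
    4  addebaccababbecd$baed  d
    5  aedaddebaccababbecd$b  b
    6  babbecd$baedaddebacca  a
    7  baccababbecd$baedadde  e
    8  baedaddebaccababbecd$  $
    9  bbecd$baedaddebaccaba  a
   10  becd$baedaddebaccabab  b
   11  cababbecd$baedaddebac  c
   12  ccababbecd$baedaddeba  a
   13  cd$baedaddebaccababbe  e
   14  d$baedaddebaccababbec  c
   15  daddebaccababbecd$bae  e
   16  ddebaccababbecd$baeda  a
   17  debaccababbecd$baedad  d
   18  ebaccababbecd$baedadd  d
   19  ecd$baedaddebaccababb  b
   20  edaddebaccababbecd$ba  a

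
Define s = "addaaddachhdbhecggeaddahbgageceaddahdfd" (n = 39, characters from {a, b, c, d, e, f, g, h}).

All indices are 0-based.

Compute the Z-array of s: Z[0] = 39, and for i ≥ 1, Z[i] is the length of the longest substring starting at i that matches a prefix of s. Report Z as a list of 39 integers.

[39, 0, 0, 1, 4, 0, 0, 1, 0, 0, 0, 0, 0, 0, 0, 0, 0, 0, 0, 4, 0, 0, 1, 0, 0, 0, 1, 0, 0, 0, 0, 4, 0, 0, 1, 0, 0, 0, 0]

Z[0]=39
i=1: outside box; Z[1]=0
i=2: outside box; Z[2]=0
i=3: outside box; Z[3]=1 scan→box=[3,4)
i=4: outside box; Z[4]=4 scan→box=[4,8)
i=5: min(r-i=3, Z[1]=0)=0; Z[5]=0
i=6: min(r-i=2, Z[2]=0)=0; Z[6]=0
i=7: min(r-i=1, Z[3]=1)=1; Z[7]=1
i=8: outside box; Z[8]=0
i=9: outside box; Z[9]=0
i=10: outside box; Z[10]=0
i=11: outside box; Z[11]=0
i=12: outside box; Z[12]=0
i=13: outside box; Z[13]=0
i=14: outside box; Z[14]=0
i=15: outside box; Z[15]=0
i=16: outside box; Z[16]=0
i=17: outside box; Z[17]=0
i=18: outside box; Z[18]=0
i=19: outside box; Z[19]=4 scan→box=[19,23)
i=20: min(r-i=3, Z[1]=0)=0; Z[20]=0
i=21: min(r-i=2, Z[2]=0)=0; Z[21]=0
i=22: min(r-i=1, Z[3]=1)=1; Z[22]=1
i=23: outside box; Z[23]=0
i=24: outside box; Z[24]=0
i=25: outside box; Z[25]=0
i=26: outside box; Z[26]=1 scan→box=[26,27)
i=27: outside box; Z[27]=0
i=28: outside box; Z[28]=0
i=29: outside box; Z[29]=0
i=30: outside box; Z[30]=0
i=31: outside box; Z[31]=4 scan→box=[31,35)
i=32: min(r-i=3, Z[1]=0)=0; Z[32]=0
i=33: min(r-i=2, Z[2]=0)=0; Z[33]=0
i=34: min(r-i=1, Z[3]=1)=1; Z[34]=1
i=35: outside box; Z[35]=0
i=36: outside box; Z[36]=0
i=37: outside box; Z[37]=0
i=38: outside box; Z[38]=0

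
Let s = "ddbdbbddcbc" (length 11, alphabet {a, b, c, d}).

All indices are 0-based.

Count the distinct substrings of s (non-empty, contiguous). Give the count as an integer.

rank | idx | suffix
   0 |   4 | bbddcbc
   1 |   9 | bc
   2 |   2 | bdbbddcbc
   3 |   5 | bddcbc
   4 |  10 | c
   5 |   8 | cbc
   6 |   3 | dbbddcbc
   7 |   1 | dbdbbddcbc
   8 |   7 | dcbc
   9 |   0 | ddbdbbddcbc
  10 |   6 | ddcbc

SA = [4, 9, 2, 5, 10, 8, 3, 1, 7, 0, 6]
rank  pair      lcp
   1  s[4:],s[9:]  1  'b'
   2  s[9:],s[2:]  1  'b'
   3  s[2:],s[5:]  2  'bd'
   4  s[5:],s[10:]  0  ''
   5  s[10:],s[8:]  1  'c'
   6  s[8:],s[3:]  0  ''
   7  s[3:],s[1:]  2  'db'
   8  s[1:],s[7:]  1  'd'
   9  s[7:],s[0:]  1  'd'
  10  s[0:],s[6:]  2  'dd'

n(n+1)/2 = 11·12/2 = 66
Σ LCP = 0 + 1 + 1 + 2 + 0 + 1 + 0 + 2 + 1 + 1 + 2 = 11
distinct = 66 − 11 = 55

55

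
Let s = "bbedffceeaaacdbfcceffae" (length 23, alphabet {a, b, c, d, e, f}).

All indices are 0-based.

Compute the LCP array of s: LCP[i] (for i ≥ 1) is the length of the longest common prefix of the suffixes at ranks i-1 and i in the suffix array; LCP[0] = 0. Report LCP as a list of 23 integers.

sorted suffixes:
  #0 SA[0]=9  'aaacdbfcceffae'
  #1 SA[1]=10  'aacdbfcceffae'
  #2 SA[2]=11  'acdbfcceffae'
  #3 SA[3]=21  'ae'
  #4 SA[4]=0  'bbedffceeaaacdbfcceffae'
  #5 SA[5]=1  'bedffceeaaacdbfcceffae'
  #6 SA[6]=14  'bfcceffae'
  #7 SA[7]=16  'cceffae'
  #8 SA[8]=12  'cdbfcceffae'
  #9 SA[9]=6  'ceeaaacdbfcceffae'
  #10 SA[10]=17  'ceffae'
  #11 SA[11]=13  'dbfcceffae'
  #12 SA[12]=3  'dffceeaaacdbfcceffae'
  #13 SA[13]=22  'e'
  #14 SA[14]=8  'eaaacdbfcceffae'
  #15 SA[15]=2  'edffceeaaacdbfcceffae'
  #16 SA[16]=7  'eeaaacdbfcceffae'
  #17 SA[17]=18  'effae'
  #18 SA[18]=20  'fae'
  #19 SA[19]=15  'fcceffae'
  #20 SA[20]=5  'fceeaaacdbfcceffae'
  #21 SA[21]=19  'ffae'
  #22 SA[22]=4  'ffceeaaacdbfcceffae'

SA = [9, 10, 11, 21, 0, 1, 14, 16, 12, 6, 17, 13, 3, 22, 8, 2, 7, 18, 20, 15, 5, 19, 4]
[i] adj suffixes → lcp
  [1] 9/10 → 2 ('aa')
  [2] 10/11 → 1 ('a')
  [3] 11/21 → 1 ('a')
  [4] 21/0 → 0 ('')
  [5] 0/1 → 1 ('b')
  [6] 1/14 → 1 ('b')
  [7] 14/16 → 0 ('')
  [8] 16/12 → 1 ('c')
  [9] 12/6 → 1 ('c')
  [10] 6/17 → 2 ('ce')
  [11] 17/13 → 0 ('')
  [12] 13/3 → 1 ('d')
  [13] 3/22 → 0 ('')
  [14] 22/8 → 1 ('e')
  [15] 8/2 → 1 ('e')
  [16] 2/7 → 1 ('e')
  [17] 7/18 → 1 ('e')
  [18] 18/20 → 0 ('')
  [19] 20/15 → 1 ('f')
  [20] 15/5 → 2 ('fc')
  [21] 5/19 → 1 ('f')
  [22] 19/4 → 2 ('ff')

[0, 2, 1, 1, 0, 1, 1, 0, 1, 1, 2, 0, 1, 0, 1, 1, 1, 1, 0, 1, 2, 1, 2]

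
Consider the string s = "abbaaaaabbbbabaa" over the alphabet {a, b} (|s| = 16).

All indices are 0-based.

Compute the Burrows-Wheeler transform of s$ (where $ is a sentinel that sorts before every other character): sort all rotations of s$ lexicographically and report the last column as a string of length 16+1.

aabbaaab$aabbabba

rank  rotation           last
    0  $abbaaaaabbbbabaa  a
    1  a$abbaaaaabbbbaba  a
    2  aa$abbaaaaabbbbab  b
    3  aaaaabbbbabaa$abb  b
    4  aaaabbbbabaa$abba  a
    5  aaabbbbabaa$abbaa  a
    6  aabbbbabaa$abbaaa  a
    7  abaa$abbaaaaabbbb  b
    8  abbaaaaabbbbabaa$  $
    9  abbbbabaa$abbaaaa  a
   10  baa$abbaaaaabbbba  a
   11  baaaaabbbbabaa$ab  b
   12  babaa$abbaaaaabbb  b
   13  bbaaaaabbbbabaa$a  a
   14  bbabaa$abbaaaaabb  b
   15  bbbabaa$abbaaaaab  b
   16  bbbbabaa$abbaaaaa  a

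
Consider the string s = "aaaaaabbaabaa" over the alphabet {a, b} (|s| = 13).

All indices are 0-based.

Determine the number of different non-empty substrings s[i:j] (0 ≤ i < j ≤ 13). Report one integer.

sorted suffixes:
  #0 SA[0]=12  'a'
  #1 SA[1]=11  'aa'
  #2 SA[2]=0  'aaaaaabbaabaa'
  #3 SA[3]=1  'aaaaabbaabaa'
  #4 SA[4]=2  'aaaabbaabaa'
  #5 SA[5]=3  'aaabbaabaa'
  #6 SA[6]=8  'aabaa'
  #7 SA[7]=4  'aabbaabaa'
  #8 SA[8]=9  'abaa'
  #9 SA[9]=5  'abbaabaa'
  #10 SA[10]=10  'baa'
  #11 SA[11]=7  'baabaa'
  #12 SA[12]=6  'bbaabaa'

SA = [12, 11, 0, 1, 2, 3, 8, 4, 9, 5, 10, 7, 6]
rank  pair      lcp
   1  s[12:],s[11:]  1  'a'
   2  s[11:],s[0:]  2  'aa'
   3  s[0:],s[1:]  5  'aaaaa'
   4  s[1:],s[2:]  4  'aaaa'
   5  s[2:],s[3:]  3  'aaa'
   6  s[3:],s[8:]  2  'aa'
   7  s[8:],s[4:]  3  'aab'
   8  s[4:],s[9:]  1  'a'
   9  s[9:],s[5:]  2  'ab'
  10  s[5:],s[10:]  0  ''
  11  s[10:],s[7:]  3  'baa'
  12  s[7:],s[6:]  1  'b'

n(n+1)/2 = 13·14/2 = 91
Σ LCP = 0 + 1 + 2 + 5 + 4 + 3 + 2 + 3 + 1 + 2 + 0 + 3 + 1 = 27
distinct = 91 − 27 = 64

64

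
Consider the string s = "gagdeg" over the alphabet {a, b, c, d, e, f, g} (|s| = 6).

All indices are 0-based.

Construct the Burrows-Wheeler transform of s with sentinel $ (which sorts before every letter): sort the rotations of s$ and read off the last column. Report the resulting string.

rank  rotation last
    0  $gagdeg  g
    1  agdeg$g  g
    2  deg$gag  g
    3  eg$gagd  d
    4  g$gagde  e
    5  gagdeg$  $
    6  gdeg$ga  a

gggde$a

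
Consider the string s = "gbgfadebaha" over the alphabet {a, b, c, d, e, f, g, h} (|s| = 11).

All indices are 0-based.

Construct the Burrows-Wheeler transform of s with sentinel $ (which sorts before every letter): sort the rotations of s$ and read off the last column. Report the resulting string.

rank  rotation      last
    0  $gbgfadebaha  a
    1  a$gbgfadebah  h
    2  adebaha$gbgf  f
    3  aha$gbgfadeb  b
    4  baha$gbgfade  e
    5  bgfadebaha$g  g
    6  debaha$gbgfa  a
    7  ebaha$gbgfad  d
    8  fadebaha$gbg  g
    9  gbgfadebaha$  $
   10  gfadebaha$gb  b
   11  ha$gbgfadeba  a

ahfbegadg$ba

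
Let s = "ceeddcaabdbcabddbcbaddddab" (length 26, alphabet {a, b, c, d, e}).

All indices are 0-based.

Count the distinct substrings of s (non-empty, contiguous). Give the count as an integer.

rank | idx | suffix
   0 |   6 | aabdbcabddbcbaddddab
   1 |  24 | ab
   2 |   7 | abdbcabddbcbaddddab
   3 |  12 | abddbcbaddddab
   4 |  19 | addddab
   5 |  25 | b
   6 |  18 | baddddab
   7 |  10 | bcabddbcbaddddab
   8 |  16 | bcbaddddab
   9 |   8 | bdbcabddbcbaddddab
  10 |  13 | bddbcbaddddab
  11 |   5 | caabdbcabddbcbaddddab
  12 |  11 | cabddbcbaddddab
  13 |  17 | cbaddddab
  14 |   0 | ceeddcaabdbcabddbcbaddddab
  15 |  23 | dab
  16 |   9 | dbcabddbcbaddddab
  17 |  15 | dbcbaddddab
  18 |   4 | dcaabdbcabddbcbaddddab
  19 |  22 | ddab
  20 |  14 | ddbcbaddddab
  21 |   3 | ddcaabdbcabddbcbaddddab
  22 |  21 | dddab
  23 |  20 | ddddab
  24 |   2 | eddcaabdbcabddbcbaddddab
  25 |   1 | eeddcaabdbcabddbcbaddddab

SA = [6, 24, 7, 12, 19, 25, 18, 10, 16, 8, 13, 5, 11, 17, 0, 23, 9, 15, 4, 22, 14, 3, 21, 20, 2, 1]
[i] adj suffixes → lcp
  [1] 6/24 → 1 ('a')
  [2] 24/7 → 2 ('ab')
  [3] 7/12 → 3 ('abd')
  [4] 12/19 → 1 ('a')
  [5] 19/25 → 0 ('')
  [6] 25/18 → 1 ('b')
  [7] 18/10 → 1 ('b')
  [8] 10/16 → 2 ('bc')
  [9] 16/8 → 1 ('b')
  [10] 8/13 → 2 ('bd')
  [11] 13/5 → 0 ('')
  [12] 5/11 → 2 ('ca')
  [13] 11/17 → 1 ('c')
  [14] 17/0 → 1 ('c')
  [15] 0/23 → 0 ('')
  [16] 23/9 → 1 ('d')
  [17] 9/15 → 3 ('dbc')
  [18] 15/4 → 1 ('d')
  [19] 4/22 → 1 ('d')
  [20] 22/14 → 2 ('dd')
  [21] 14/3 → 2 ('dd')
  [22] 3/21 → 2 ('dd')
  [23] 21/20 → 3 ('ddd')
  [24] 20/2 → 0 ('')
  [25] 2/1 → 1 ('e')

n(n+1)/2 = 26·27/2 = 351
Σ LCP = 0 + 1 + 2 + 3 + 1 + 0 + 1 + 1 + 2 + 1 + 2 + 0 + 2 + 1 + 1 + 0 + 1 + 3 + 1 + 1 + 2 + 2 + 2 + 3 + 0 + 1 = 34
distinct = 351 − 34 = 317

317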